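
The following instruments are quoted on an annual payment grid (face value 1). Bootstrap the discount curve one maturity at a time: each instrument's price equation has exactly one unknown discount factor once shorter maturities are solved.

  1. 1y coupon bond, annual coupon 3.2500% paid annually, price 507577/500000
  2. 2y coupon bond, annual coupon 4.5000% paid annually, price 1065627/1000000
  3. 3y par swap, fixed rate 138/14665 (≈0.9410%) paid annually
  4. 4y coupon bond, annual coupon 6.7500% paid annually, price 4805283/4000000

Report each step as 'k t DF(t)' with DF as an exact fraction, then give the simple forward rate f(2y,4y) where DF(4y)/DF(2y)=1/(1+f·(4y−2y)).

1 1 1229/1250
2 2 4887/5000
3 3 2431/2500
4 4 9399/10000
f(2y,4y) = ((4887/5000)/(9399/10000) − 1)/(2) = 125/6266 ≈ 1.9949%

step 1 [1y] bond c/1=13/400: DF=(507577/500000 − 13/400·(0))/(1+13/400) = 1229/1250 ≈ 0.983200
step 2 [2y] bond c/1=9/200: DF=(1065627/1000000 − 9/200·(0.983200))/(1+9/200) = 4887/5000 ≈ 0.977400
step 3 [3y] swap r/1=138/14665: DF=(1 − 138/14665·(0.983200+0.977400))/(1+138/14665) = 2431/2500 ≈ 0.972400
step 4 [4y] bond c/1=27/400: DF=(4805283/4000000 − 27/400·(0.983200+0.977400+0.972400))/(1+27/400) = 9399/10000 ≈ 0.939900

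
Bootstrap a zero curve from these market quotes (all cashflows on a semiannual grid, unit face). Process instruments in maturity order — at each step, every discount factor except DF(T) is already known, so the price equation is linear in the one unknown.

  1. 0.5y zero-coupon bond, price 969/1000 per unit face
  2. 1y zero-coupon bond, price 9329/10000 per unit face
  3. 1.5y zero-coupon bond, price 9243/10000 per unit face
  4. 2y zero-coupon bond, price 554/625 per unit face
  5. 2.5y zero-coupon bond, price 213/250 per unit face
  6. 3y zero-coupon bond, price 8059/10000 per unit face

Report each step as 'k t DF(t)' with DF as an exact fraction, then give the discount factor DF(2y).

step 1 [0.5y] zero: DF = P = 969/1000 ≈ 0.969000
step 2 [1y] zero: DF = P = 9329/10000 ≈ 0.932900
step 3 [1.5y] zero: DF = P = 9243/10000 ≈ 0.924300
step 4 [2y] zero: DF = P = 554/625 ≈ 0.886400
step 5 [2.5y] zero: DF = P = 213/250 ≈ 0.852000
step 6 [3y] zero: DF = P = 8059/10000 ≈ 0.805900

1 1/2 969/1000
2 1 9329/10000
3 3/2 9243/10000
4 2 554/625
5 5/2 213/250
6 3 8059/10000
DF(2y) = 554/625 ≈ 0.886400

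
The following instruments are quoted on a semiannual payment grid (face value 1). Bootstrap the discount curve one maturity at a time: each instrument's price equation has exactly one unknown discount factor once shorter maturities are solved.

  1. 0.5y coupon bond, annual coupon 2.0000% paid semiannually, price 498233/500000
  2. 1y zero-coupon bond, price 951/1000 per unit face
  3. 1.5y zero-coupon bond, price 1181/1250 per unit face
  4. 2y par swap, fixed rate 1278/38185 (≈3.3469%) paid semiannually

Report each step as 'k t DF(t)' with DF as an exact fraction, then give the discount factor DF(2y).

1 1/2 4933/5000
2 1 951/1000
3 3/2 1181/1250
4 2 9361/10000
DF(2y) = 9361/10000 ≈ 0.936100

step 1 [0.5y] bond c/2=1/100: DF=(498233/500000 − 1/100·(0))/(1+1/100) = 4933/5000 ≈ 0.986600
step 2 [1y] zero: DF = P = 951/1000 ≈ 0.951000
step 3 [1.5y] zero: DF = P = 1181/1250 ≈ 0.944800
step 4 [2y] swap r/2=639/38185: DF=(1 − 639/38185·(0.986600+0.951000+0.944800))/(1+639/38185) = 9361/10000 ≈ 0.936100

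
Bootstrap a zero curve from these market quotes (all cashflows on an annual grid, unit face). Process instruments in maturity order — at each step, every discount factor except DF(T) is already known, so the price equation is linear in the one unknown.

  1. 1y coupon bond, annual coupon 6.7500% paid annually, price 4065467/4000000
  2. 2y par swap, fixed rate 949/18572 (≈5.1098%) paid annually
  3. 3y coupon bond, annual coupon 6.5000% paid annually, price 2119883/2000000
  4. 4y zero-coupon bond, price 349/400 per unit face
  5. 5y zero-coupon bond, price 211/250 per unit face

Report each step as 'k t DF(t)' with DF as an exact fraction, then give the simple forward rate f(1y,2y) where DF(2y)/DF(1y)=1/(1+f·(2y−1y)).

step 1 [1y] bond c/1=27/400: DF=(4065467/4000000 − 27/400·(0))/(1+27/400) = 9521/10000 ≈ 0.952100
step 2 [2y] swap r/1=949/18572: DF=(1 − 949/18572·(0.952100))/(1+949/18572) = 9051/10000 ≈ 0.905100
step 3 [3y] bond c/1=13/200: DF=(2119883/2000000 − 13/200·(0.952100+0.905100))/(1+13/200) = 8819/10000 ≈ 0.881900
step 4 [4y] zero: DF = P = 349/400 ≈ 0.872500
step 5 [5y] zero: DF = P = 211/250 ≈ 0.844000

1 1 9521/10000
2 2 9051/10000
3 3 8819/10000
4 4 349/400
5 5 211/250
f(1y,2y) = ((9521/10000)/(9051/10000) − 1)/(1) = 470/9051 ≈ 5.1928%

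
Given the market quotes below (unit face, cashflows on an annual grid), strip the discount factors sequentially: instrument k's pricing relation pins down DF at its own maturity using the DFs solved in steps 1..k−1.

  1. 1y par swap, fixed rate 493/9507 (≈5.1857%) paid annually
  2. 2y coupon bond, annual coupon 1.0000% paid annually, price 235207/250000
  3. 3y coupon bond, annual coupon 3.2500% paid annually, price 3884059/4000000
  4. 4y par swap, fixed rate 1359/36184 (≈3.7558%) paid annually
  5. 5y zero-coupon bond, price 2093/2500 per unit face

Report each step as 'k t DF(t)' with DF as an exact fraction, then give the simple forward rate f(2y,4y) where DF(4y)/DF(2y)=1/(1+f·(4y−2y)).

step 1 [1y] swap r/1=493/9507: DF=(1 − 493/9507·(0))/(1+493/9507) = 9507/10000 ≈ 0.950700
step 2 [2y] bond c/1=1/100: DF=(235207/250000 − 1/100·(0.950700))/(1+1/100) = 9221/10000 ≈ 0.922100
step 3 [3y] bond c/1=13/400: DF=(3884059/4000000 − 13/400·(0.950700+0.922100))/(1+13/400) = 1763/2000 ≈ 0.881500
step 4 [4y] swap r/1=1359/36184: DF=(1 − 1359/36184·(0.950700+0.922100+0.881500))/(1+1359/36184) = 8641/10000 ≈ 0.864100
step 5 [5y] zero: DF = P = 2093/2500 ≈ 0.837200

1 1 9507/10000
2 2 9221/10000
3 3 1763/2000
4 4 8641/10000
5 5 2093/2500
f(2y,4y) = ((9221/10000)/(8641/10000) − 1)/(2) = 290/8641 ≈ 3.3561%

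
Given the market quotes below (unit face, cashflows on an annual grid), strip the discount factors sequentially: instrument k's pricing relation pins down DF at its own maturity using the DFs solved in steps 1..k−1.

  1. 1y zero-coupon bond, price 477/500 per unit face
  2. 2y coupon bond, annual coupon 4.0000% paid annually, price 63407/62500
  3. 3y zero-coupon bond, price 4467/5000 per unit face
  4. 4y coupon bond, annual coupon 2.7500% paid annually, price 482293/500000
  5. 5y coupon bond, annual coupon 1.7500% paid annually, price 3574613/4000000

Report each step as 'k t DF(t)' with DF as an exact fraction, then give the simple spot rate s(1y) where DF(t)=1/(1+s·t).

1 1 477/500
2 2 2347/2500
3 3 4467/5000
4 4 4321/5000
5 5 1631/2000
s(1y) = (1/(477/500) − 1)/(1) = 23/477 ≈ 4.8218%

step 1 [1y] zero: DF = P = 477/500 ≈ 0.954000
step 2 [2y] bond c/1=1/25: DF=(63407/62500 − 1/25·(0.954000))/(1+1/25) = 2347/2500 ≈ 0.938800
step 3 [3y] zero: DF = P = 4467/5000 ≈ 0.893400
step 4 [4y] bond c/1=11/400: DF=(482293/500000 − 11/400·(0.954000+0.938800+0.893400))/(1+11/400) = 4321/5000 ≈ 0.864200
step 5 [5y] bond c/1=7/400: DF=(3574613/4000000 − 7/400·(0.954000+0.938800+0.893400+0.864200))/(1+7/400) = 1631/2000 ≈ 0.815500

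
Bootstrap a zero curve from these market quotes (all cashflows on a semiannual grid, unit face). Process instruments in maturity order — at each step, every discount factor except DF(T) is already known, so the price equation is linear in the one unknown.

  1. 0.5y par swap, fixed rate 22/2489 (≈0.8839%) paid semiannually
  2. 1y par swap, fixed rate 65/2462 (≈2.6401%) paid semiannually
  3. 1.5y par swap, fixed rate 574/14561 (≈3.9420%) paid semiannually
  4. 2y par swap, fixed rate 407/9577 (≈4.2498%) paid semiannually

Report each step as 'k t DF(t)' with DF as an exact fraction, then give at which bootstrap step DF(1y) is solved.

1 1/2 2489/2500
2 1 487/500
3 3/2 4713/5000
4 2 4593/5000
DF(1y) is solved at step 2

step 1 [0.5y] swap r/2=11/2489: DF=(1 − 11/2489·(0))/(1+11/2489) = 2489/2500 ≈ 0.995600
step 2 [1y] swap r/2=65/4924: DF=(1 − 65/4924·(0.995600))/(1+65/4924) = 487/500 ≈ 0.974000
step 3 [1.5y] swap r/2=287/14561: DF=(1 − 287/14561·(0.995600+0.974000))/(1+287/14561) = 4713/5000 ≈ 0.942600
step 4 [2y] swap r/2=407/19154: DF=(1 − 407/19154·(0.995600+0.974000+0.942600))/(1+407/19154) = 4593/5000 ≈ 0.918600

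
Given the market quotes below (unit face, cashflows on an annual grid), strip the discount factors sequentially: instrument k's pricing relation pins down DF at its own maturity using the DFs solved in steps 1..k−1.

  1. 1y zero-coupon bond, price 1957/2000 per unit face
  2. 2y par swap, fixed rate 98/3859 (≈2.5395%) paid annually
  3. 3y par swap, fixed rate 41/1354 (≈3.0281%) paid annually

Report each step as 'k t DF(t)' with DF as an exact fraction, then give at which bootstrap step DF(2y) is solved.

step 1 [1y] zero: DF = P = 1957/2000 ≈ 0.978500
step 2 [2y] swap r/1=98/3859: DF=(1 − 98/3859·(0.978500))/(1+98/3859) = 951/1000 ≈ 0.951000
step 3 [3y] swap r/1=41/1354: DF=(1 − 41/1354·(0.978500+0.951000))/(1+41/1354) = 9139/10000 ≈ 0.913900

1 1 1957/2000
2 2 951/1000
3 3 9139/10000
DF(2y) is solved at step 2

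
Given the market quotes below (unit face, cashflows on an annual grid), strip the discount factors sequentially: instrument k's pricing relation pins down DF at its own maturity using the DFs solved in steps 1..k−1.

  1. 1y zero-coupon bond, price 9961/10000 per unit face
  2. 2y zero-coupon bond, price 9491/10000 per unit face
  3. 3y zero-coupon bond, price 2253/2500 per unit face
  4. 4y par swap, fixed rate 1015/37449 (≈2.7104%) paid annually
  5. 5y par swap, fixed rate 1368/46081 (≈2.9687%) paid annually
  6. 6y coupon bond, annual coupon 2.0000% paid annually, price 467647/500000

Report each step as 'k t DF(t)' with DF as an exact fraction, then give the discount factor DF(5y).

1 1 9961/10000
2 2 9491/10000
3 3 2253/2500
4 4 1797/2000
5 5 1079/1250
6 6 4133/5000
DF(5y) = 1079/1250 ≈ 0.863200

step 1 [1y] zero: DF = P = 9961/10000 ≈ 0.996100
step 2 [2y] zero: DF = P = 9491/10000 ≈ 0.949100
step 3 [3y] zero: DF = P = 2253/2500 ≈ 0.901200
step 4 [4y] swap r/1=1015/37449: DF=(1 − 1015/37449·(0.996100+0.949100+0.901200))/(1+1015/37449) = 1797/2000 ≈ 0.898500
step 5 [5y] swap r/1=1368/46081: DF=(1 − 1368/46081·(0.996100+0.949100+0.901200+0.898500))/(1+1368/46081) = 1079/1250 ≈ 0.863200
step 6 [6y] bond c/1=1/50: DF=(467647/500000 − 1/50·(0.996100+0.949100+0.901200+0.898500+0.863200))/(1+1/50) = 4133/5000 ≈ 0.826600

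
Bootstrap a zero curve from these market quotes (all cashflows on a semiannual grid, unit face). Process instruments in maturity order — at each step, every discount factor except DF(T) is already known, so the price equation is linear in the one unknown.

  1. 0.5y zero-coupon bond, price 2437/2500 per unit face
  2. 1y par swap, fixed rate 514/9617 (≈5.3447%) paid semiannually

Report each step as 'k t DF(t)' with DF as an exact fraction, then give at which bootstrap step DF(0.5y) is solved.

step 1 [0.5y] zero: DF = P = 2437/2500 ≈ 0.974800
step 2 [1y] swap r/2=257/9617: DF=(1 − 257/9617·(0.974800))/(1+257/9617) = 4743/5000 ≈ 0.948600

1 1/2 2437/2500
2 1 4743/5000
DF(0.5y) is solved at step 1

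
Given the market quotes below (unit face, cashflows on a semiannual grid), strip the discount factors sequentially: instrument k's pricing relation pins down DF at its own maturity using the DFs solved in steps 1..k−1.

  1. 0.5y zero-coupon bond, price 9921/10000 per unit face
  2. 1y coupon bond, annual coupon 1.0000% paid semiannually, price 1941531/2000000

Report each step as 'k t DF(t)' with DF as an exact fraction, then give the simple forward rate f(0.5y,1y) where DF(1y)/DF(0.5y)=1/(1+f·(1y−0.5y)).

step 1 [0.5y] zero: DF = P = 9921/10000 ≈ 0.992100
step 2 [1y] bond c/2=1/200: DF=(1941531/2000000 − 1/200·(0.992100))/(1+1/200) = 961/1000 ≈ 0.961000

1 1/2 9921/10000
2 1 961/1000
f(0.5y,1y) = ((9921/10000)/(961/1000) − 1)/(1/2) = 311/4805 ≈ 6.4724%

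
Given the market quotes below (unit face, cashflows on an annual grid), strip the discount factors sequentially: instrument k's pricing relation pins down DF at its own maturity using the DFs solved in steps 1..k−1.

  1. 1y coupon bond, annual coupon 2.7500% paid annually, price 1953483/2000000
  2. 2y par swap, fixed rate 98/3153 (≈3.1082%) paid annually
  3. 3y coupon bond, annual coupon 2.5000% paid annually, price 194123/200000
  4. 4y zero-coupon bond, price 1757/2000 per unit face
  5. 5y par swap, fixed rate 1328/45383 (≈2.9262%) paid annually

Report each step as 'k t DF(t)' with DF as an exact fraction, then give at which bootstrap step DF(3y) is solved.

1 1 4753/5000
2 2 2353/2500
3 3 563/625
4 4 1757/2000
5 5 542/625
DF(3y) is solved at step 3

step 1 [1y] bond c/1=11/400: DF=(1953483/2000000 − 11/400·(0))/(1+11/400) = 4753/5000 ≈ 0.950600
step 2 [2y] swap r/1=98/3153: DF=(1 − 98/3153·(0.950600))/(1+98/3153) = 2353/2500 ≈ 0.941200
step 3 [3y] bond c/1=1/40: DF=(194123/200000 − 1/40·(0.950600+0.941200))/(1+1/40) = 563/625 ≈ 0.900800
step 4 [4y] zero: DF = P = 1757/2000 ≈ 0.878500
step 5 [5y] swap r/1=1328/45383: DF=(1 − 1328/45383·(0.950600+0.941200+0.900800+0.878500))/(1+1328/45383) = 542/625 ≈ 0.867200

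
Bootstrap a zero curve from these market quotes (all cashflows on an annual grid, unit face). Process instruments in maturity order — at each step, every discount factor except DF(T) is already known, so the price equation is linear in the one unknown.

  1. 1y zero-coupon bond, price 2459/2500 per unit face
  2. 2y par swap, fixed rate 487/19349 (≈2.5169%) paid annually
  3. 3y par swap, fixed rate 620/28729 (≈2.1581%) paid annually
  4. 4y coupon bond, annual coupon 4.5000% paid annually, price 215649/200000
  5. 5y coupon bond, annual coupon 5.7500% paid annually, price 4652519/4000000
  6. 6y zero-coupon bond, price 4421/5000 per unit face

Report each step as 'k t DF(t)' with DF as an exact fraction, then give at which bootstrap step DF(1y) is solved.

1 1 2459/2500
2 2 9513/10000
3 3 469/500
4 4 9081/10000
5 5 8943/10000
6 6 4421/5000
DF(1y) is solved at step 1

step 1 [1y] zero: DF = P = 2459/2500 ≈ 0.983600
step 2 [2y] swap r/1=487/19349: DF=(1 − 487/19349·(0.983600))/(1+487/19349) = 9513/10000 ≈ 0.951300
step 3 [3y] swap r/1=620/28729: DF=(1 − 620/28729·(0.983600+0.951300))/(1+620/28729) = 469/500 ≈ 0.938000
step 4 [4y] bond c/1=9/200: DF=(215649/200000 − 9/200·(0.983600+0.951300+0.938000))/(1+9/200) = 9081/10000 ≈ 0.908100
step 5 [5y] bond c/1=23/400: DF=(4652519/4000000 − 23/400·(0.983600+0.951300+0.938000+0.908100))/(1+23/400) = 8943/10000 ≈ 0.894300
step 6 [6y] zero: DF = P = 4421/5000 ≈ 0.884200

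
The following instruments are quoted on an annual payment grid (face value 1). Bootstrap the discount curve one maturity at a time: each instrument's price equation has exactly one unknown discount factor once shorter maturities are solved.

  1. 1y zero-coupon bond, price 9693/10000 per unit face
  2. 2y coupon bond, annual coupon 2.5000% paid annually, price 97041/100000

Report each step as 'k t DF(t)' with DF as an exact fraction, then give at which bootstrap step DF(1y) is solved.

1 1 9693/10000
2 2 9231/10000
DF(1y) is solved at step 1

step 1 [1y] zero: DF = P = 9693/10000 ≈ 0.969300
step 2 [2y] bond c/1=1/40: DF=(97041/100000 − 1/40·(0.969300))/(1+1/40) = 9231/10000 ≈ 0.923100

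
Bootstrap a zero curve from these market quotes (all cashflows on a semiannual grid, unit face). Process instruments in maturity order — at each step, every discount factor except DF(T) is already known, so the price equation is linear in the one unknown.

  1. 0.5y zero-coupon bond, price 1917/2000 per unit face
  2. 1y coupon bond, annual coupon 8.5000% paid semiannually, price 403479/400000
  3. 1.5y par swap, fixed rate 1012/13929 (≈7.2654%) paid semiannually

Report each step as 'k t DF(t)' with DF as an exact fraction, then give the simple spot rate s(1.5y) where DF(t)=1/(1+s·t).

1 1/2 1917/2000
2 1 1857/2000
3 3/2 2247/2500
s(1.5y) = (1/(2247/2500) − 1)/(3/2) = 506/6741 ≈ 7.5063%

step 1 [0.5y] zero: DF = P = 1917/2000 ≈ 0.958500
step 2 [1y] bond c/2=17/400: DF=(403479/400000 − 17/400·(0.958500))/(1+17/400) = 1857/2000 ≈ 0.928500
step 3 [1.5y] swap r/2=506/13929: DF=(1 − 506/13929·(0.958500+0.928500))/(1+506/13929) = 2247/2500 ≈ 0.898800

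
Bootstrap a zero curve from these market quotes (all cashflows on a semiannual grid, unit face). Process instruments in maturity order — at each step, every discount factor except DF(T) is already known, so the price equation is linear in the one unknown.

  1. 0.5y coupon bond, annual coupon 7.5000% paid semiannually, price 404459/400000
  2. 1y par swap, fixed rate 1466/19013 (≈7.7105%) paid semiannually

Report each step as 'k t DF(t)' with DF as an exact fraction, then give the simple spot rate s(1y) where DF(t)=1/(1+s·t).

1 1/2 4873/5000
2 1 9267/10000
s(1y) = (1/(9267/10000) − 1)/(1) = 733/9267 ≈ 7.9098%

step 1 [0.5y] bond c/2=3/80: DF=(404459/400000 − 3/80·(0))/(1+3/80) = 4873/5000 ≈ 0.974600
step 2 [1y] swap r/2=733/19013: DF=(1 − 733/19013·(0.974600))/(1+733/19013) = 9267/10000 ≈ 0.926700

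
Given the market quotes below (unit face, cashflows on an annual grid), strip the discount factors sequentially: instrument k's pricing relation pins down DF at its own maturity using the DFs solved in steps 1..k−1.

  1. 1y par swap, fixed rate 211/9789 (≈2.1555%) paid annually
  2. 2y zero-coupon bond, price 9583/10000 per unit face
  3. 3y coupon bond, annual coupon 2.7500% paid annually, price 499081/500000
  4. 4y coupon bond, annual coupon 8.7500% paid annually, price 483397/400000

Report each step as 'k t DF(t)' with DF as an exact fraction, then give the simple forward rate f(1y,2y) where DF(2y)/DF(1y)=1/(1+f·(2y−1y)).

step 1 [1y] swap r/1=211/9789: DF=(1 − 211/9789·(0))/(1+211/9789) = 9789/10000 ≈ 0.978900
step 2 [2y] zero: DF = P = 9583/10000 ≈ 0.958300
step 3 [3y] bond c/1=11/400: DF=(499081/500000 − 11/400·(0.978900+0.958300))/(1+11/400) = 2299/2500 ≈ 0.919600
step 4 [4y] bond c/1=7/80: DF=(483397/400000 − 7/80·(0.978900+0.958300+0.919600))/(1+7/80) = 4407/5000 ≈ 0.881400

1 1 9789/10000
2 2 9583/10000
3 3 2299/2500
4 4 4407/5000
f(1y,2y) = ((9789/10000)/(9583/10000) − 1)/(1) = 206/9583 ≈ 2.1496%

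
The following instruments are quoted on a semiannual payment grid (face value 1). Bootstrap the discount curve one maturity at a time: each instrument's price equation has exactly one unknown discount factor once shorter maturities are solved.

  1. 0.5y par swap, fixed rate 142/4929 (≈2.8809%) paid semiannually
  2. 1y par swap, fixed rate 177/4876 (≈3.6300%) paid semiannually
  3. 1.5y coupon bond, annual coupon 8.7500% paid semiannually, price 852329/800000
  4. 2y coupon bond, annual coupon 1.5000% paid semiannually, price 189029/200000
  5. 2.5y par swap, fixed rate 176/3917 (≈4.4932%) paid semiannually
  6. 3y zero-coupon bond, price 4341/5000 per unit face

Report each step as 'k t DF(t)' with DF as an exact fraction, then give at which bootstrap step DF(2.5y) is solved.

1 1/2 4929/5000
2 1 4823/5000
3 3/2 939/1000
4 2 4583/5000
5 5/2 559/625
6 3 4341/5000
DF(2.5y) is solved at step 5

step 1 [0.5y] swap r/2=71/4929: DF=(1 − 71/4929·(0))/(1+71/4929) = 4929/5000 ≈ 0.985800
step 2 [1y] swap r/2=177/9752: DF=(1 − 177/9752·(0.985800))/(1+177/9752) = 4823/5000 ≈ 0.964600
step 3 [1.5y] bond c/2=7/160: DF=(852329/800000 − 7/160·(0.985800+0.964600))/(1+7/160) = 939/1000 ≈ 0.939000
step 4 [2y] bond c/2=3/400: DF=(189029/200000 − 3/400·(0.985800+0.964600+0.939000))/(1+3/400) = 4583/5000 ≈ 0.916600
step 5 [2.5y] swap r/2=88/3917: DF=(1 − 88/3917·(0.985800+0.964600+0.939000+0.916600))/(1+88/3917) = 559/625 ≈ 0.894400
step 6 [3y] zero: DF = P = 4341/5000 ≈ 0.868200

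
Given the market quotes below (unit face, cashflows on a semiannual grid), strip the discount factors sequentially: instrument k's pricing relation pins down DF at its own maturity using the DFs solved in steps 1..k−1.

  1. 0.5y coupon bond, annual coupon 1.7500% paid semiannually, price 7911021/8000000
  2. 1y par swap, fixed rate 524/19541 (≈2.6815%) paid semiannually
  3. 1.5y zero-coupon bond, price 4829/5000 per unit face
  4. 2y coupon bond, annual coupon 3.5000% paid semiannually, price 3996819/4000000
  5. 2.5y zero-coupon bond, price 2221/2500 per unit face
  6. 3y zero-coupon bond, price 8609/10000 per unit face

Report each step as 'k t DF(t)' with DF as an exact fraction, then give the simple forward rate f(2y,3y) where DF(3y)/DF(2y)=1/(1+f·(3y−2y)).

step 1 [0.5y] bond c/2=7/800: DF=(7911021/8000000 − 7/800·(0))/(1+7/800) = 9803/10000 ≈ 0.980300
step 2 [1y] swap r/2=262/19541: DF=(1 − 262/19541·(0.980300))/(1+262/19541) = 4869/5000 ≈ 0.973800
step 3 [1.5y] zero: DF = P = 4829/5000 ≈ 0.965800
step 4 [2y] bond c/2=7/400: DF=(3996819/4000000 − 7/400·(0.980300+0.973800+0.965800))/(1+7/400) = 4659/5000 ≈ 0.931800
step 5 [2.5y] zero: DF = P = 2221/2500 ≈ 0.888400
step 6 [3y] zero: DF = P = 8609/10000 ≈ 0.860900

1 1/2 9803/10000
2 1 4869/5000
3 3/2 4829/5000
4 2 4659/5000
5 5/2 2221/2500
6 3 8609/10000
f(2y,3y) = ((4659/5000)/(8609/10000) − 1)/(1) = 709/8609 ≈ 8.2356%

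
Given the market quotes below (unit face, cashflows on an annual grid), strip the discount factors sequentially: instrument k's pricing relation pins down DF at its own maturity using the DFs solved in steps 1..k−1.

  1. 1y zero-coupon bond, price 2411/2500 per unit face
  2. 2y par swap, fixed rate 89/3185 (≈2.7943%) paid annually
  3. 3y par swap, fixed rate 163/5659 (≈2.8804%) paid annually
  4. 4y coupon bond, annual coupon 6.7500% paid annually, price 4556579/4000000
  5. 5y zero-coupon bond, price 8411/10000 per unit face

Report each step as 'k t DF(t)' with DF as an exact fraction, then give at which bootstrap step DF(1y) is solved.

step 1 [1y] zero: DF = P = 2411/2500 ≈ 0.964400
step 2 [2y] swap r/1=89/3185: DF=(1 − 89/3185·(0.964400))/(1+89/3185) = 4733/5000 ≈ 0.946600
step 3 [3y] swap r/1=163/5659: DF=(1 − 163/5659·(0.964400+0.946600))/(1+163/5659) = 1837/2000 ≈ 0.918500
step 4 [4y] bond c/1=27/400: DF=(4556579/4000000 − 27/400·(0.964400+0.946600+0.918500))/(1+27/400) = 4441/5000 ≈ 0.888200
step 5 [5y] zero: DF = P = 8411/10000 ≈ 0.841100

1 1 2411/2500
2 2 4733/5000
3 3 1837/2000
4 4 4441/5000
5 5 8411/10000
DF(1y) is solved at step 1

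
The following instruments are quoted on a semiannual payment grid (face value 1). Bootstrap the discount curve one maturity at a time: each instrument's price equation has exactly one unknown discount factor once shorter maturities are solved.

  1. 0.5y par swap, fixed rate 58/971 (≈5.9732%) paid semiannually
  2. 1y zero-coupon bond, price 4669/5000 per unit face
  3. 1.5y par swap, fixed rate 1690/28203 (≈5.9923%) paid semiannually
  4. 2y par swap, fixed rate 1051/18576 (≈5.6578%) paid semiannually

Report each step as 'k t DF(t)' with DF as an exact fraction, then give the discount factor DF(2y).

step 1 [0.5y] swap r/2=29/971: DF=(1 − 29/971·(0))/(1+29/971) = 971/1000 ≈ 0.971000
step 2 [1y] zero: DF = P = 4669/5000 ≈ 0.933800
step 3 [1.5y] swap r/2=845/28203: DF=(1 − 845/28203·(0.971000+0.933800))/(1+845/28203) = 1831/2000 ≈ 0.915500
step 4 [2y] swap r/2=1051/37152: DF=(1 − 1051/37152·(0.971000+0.933800+0.915500))/(1+1051/37152) = 8949/10000 ≈ 0.894900

1 1/2 971/1000
2 1 4669/5000
3 3/2 1831/2000
4 2 8949/10000
DF(2y) = 8949/10000 ≈ 0.894900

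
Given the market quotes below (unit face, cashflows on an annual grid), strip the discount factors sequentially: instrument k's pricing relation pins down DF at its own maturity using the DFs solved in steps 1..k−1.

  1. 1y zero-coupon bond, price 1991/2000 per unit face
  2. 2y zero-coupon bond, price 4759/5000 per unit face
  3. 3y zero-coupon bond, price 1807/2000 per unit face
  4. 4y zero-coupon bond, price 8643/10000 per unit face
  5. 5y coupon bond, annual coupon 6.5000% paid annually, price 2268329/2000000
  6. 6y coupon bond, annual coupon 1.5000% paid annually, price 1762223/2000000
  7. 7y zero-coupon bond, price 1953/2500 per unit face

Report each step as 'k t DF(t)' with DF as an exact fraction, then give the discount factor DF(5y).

step 1 [1y] zero: DF = P = 1991/2000 ≈ 0.995500
step 2 [2y] zero: DF = P = 4759/5000 ≈ 0.951800
step 3 [3y] zero: DF = P = 1807/2000 ≈ 0.903500
step 4 [4y] zero: DF = P = 8643/10000 ≈ 0.864300
step 5 [5y] bond c/1=13/200: DF=(2268329/2000000 − 13/200·(0.995500+0.951800+0.903500+0.864300))/(1+13/200) = 4191/5000 ≈ 0.838200
step 6 [6y] bond c/1=3/200: DF=(1762223/2000000 − 3/200·(0.995500+0.951800+0.903500+0.864300+0.838200))/(1+3/200) = 1001/1250 ≈ 0.800800
step 7 [7y] zero: DF = P = 1953/2500 ≈ 0.781200

1 1 1991/2000
2 2 4759/5000
3 3 1807/2000
4 4 8643/10000
5 5 4191/5000
6 6 1001/1250
7 7 1953/2500
DF(5y) = 4191/5000 ≈ 0.838200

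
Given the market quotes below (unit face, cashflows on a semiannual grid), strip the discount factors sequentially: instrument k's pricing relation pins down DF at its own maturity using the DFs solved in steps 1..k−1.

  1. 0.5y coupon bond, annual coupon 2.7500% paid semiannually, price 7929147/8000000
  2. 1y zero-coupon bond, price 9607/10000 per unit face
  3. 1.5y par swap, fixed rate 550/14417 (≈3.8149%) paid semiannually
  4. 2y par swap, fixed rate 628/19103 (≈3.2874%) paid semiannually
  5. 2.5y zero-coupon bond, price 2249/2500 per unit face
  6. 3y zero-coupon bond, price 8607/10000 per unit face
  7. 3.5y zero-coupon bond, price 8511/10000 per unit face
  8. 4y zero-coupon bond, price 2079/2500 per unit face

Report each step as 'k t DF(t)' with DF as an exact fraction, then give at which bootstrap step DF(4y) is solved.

1 1/2 9777/10000
2 1 9607/10000
3 3/2 189/200
4 2 2343/2500
5 5/2 2249/2500
6 3 8607/10000
7 7/2 8511/10000
8 4 2079/2500
DF(4y) is solved at step 8

step 1 [0.5y] bond c/2=11/800: DF=(7929147/8000000 − 11/800·(0))/(1+11/800) = 9777/10000 ≈ 0.977700
step 2 [1y] zero: DF = P = 9607/10000 ≈ 0.960700
step 3 [1.5y] swap r/2=275/14417: DF=(1 − 275/14417·(0.977700+0.960700))/(1+275/14417) = 189/200 ≈ 0.945000
step 4 [2y] swap r/2=314/19103: DF=(1 − 314/19103·(0.977700+0.960700+0.945000))/(1+314/19103) = 2343/2500 ≈ 0.937200
step 5 [2.5y] zero: DF = P = 2249/2500 ≈ 0.899600
step 6 [3y] zero: DF = P = 8607/10000 ≈ 0.860700
step 7 [3.5y] zero: DF = P = 8511/10000 ≈ 0.851100
step 8 [4y] zero: DF = P = 2079/2500 ≈ 0.831600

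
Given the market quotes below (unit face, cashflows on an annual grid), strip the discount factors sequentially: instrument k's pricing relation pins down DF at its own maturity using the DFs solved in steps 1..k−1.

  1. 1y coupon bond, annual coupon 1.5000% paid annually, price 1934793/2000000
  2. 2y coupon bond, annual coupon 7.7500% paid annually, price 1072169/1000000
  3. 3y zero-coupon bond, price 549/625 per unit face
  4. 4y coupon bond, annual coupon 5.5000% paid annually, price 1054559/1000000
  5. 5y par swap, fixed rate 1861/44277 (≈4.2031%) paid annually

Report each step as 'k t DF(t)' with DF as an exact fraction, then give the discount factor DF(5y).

step 1 [1y] bond c/1=3/200: DF=(1934793/2000000 − 3/200·(0))/(1+3/200) = 9531/10000 ≈ 0.953100
step 2 [2y] bond c/1=31/400: DF=(1072169/1000000 − 31/400·(0.953100))/(1+31/400) = 1853/2000 ≈ 0.926500
step 3 [3y] zero: DF = P = 549/625 ≈ 0.878400
step 4 [4y] bond c/1=11/200: DF=(1054559/1000000 − 11/200·(0.953100+0.926500+0.878400))/(1+11/200) = 4279/5000 ≈ 0.855800
step 5 [5y] swap r/1=1861/44277: DF=(1 − 1861/44277·(0.953100+0.926500+0.878400+0.855800))/(1+1861/44277) = 8139/10000 ≈ 0.813900

1 1 9531/10000
2 2 1853/2000
3 3 549/625
4 4 4279/5000
5 5 8139/10000
DF(5y) = 8139/10000 ≈ 0.813900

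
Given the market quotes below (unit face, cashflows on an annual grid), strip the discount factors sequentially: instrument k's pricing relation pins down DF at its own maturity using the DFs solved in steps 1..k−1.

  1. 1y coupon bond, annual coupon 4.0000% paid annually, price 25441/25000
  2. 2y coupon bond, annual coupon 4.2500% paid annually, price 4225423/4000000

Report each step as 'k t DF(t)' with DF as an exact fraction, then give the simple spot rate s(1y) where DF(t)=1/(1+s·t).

step 1 [1y] bond c/1=1/25: DF=(25441/25000 − 1/25·(0))/(1+1/25) = 1957/2000 ≈ 0.978500
step 2 [2y] bond c/1=17/400: DF=(4225423/4000000 − 17/400·(0.978500))/(1+17/400) = 4867/5000 ≈ 0.973400

1 1 1957/2000
2 2 4867/5000
s(1y) = (1/(1957/2000) − 1)/(1) = 43/1957 ≈ 2.1972%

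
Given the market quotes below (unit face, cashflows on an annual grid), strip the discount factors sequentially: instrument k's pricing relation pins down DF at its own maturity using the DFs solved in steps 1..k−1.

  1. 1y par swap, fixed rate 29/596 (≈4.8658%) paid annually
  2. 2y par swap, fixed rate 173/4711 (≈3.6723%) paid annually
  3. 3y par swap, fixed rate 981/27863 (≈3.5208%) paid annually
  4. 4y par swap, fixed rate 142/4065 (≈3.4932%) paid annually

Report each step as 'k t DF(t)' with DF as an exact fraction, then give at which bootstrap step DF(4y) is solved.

1 1 596/625
2 2 2327/2500
3 3 9019/10000
4 4 4361/5000
DF(4y) is solved at step 4

step 1 [1y] swap r/1=29/596: DF=(1 − 29/596·(0))/(1+29/596) = 596/625 ≈ 0.953600
step 2 [2y] swap r/1=173/4711: DF=(1 − 173/4711·(0.953600))/(1+173/4711) = 2327/2500 ≈ 0.930800
step 3 [3y] swap r/1=981/27863: DF=(1 − 981/27863·(0.953600+0.930800))/(1+981/27863) = 9019/10000 ≈ 0.901900
step 4 [4y] swap r/1=142/4065: DF=(1 − 142/4065·(0.953600+0.930800+0.901900))/(1+142/4065) = 4361/5000 ≈ 0.872200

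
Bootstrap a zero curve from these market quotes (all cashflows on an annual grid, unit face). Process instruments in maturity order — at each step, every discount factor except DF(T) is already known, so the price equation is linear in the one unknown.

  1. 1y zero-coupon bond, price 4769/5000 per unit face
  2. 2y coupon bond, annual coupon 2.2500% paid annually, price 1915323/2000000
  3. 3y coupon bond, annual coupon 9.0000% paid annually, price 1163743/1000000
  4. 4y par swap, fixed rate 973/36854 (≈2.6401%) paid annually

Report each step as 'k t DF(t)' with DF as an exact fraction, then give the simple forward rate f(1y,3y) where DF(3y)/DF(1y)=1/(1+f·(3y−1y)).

step 1 [1y] zero: DF = P = 4769/5000 ≈ 0.953800
step 2 [2y] bond c/1=9/400: DF=(1915323/2000000 − 9/400·(0.953800))/(1+9/400) = 2289/2500 ≈ 0.915600
step 3 [3y] bond c/1=9/100: DF=(1163743/1000000 − 9/100·(0.953800+0.915600))/(1+9/100) = 9133/10000 ≈ 0.913300
step 4 [4y] swap r/1=973/36854: DF=(1 − 973/36854·(0.953800+0.915600+0.913300))/(1+973/36854) = 9027/10000 ≈ 0.902700

1 1 4769/5000
2 2 2289/2500
3 3 9133/10000
4 4 9027/10000
f(1y,3y) = ((4769/5000)/(9133/10000) − 1)/(2) = 405/18266 ≈ 2.2172%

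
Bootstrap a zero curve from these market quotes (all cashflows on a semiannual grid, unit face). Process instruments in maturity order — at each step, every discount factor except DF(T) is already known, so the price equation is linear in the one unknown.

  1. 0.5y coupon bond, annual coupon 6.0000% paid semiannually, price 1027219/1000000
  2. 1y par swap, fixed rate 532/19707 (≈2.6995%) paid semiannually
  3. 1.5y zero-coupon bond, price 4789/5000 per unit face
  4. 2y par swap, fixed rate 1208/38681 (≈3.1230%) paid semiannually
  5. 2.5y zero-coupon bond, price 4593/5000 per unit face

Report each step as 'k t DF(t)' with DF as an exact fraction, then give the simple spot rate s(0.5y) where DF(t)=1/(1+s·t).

1 1/2 9973/10000
2 1 4867/5000
3 3/2 4789/5000
4 2 2349/2500
5 5/2 4593/5000
s(0.5y) = (1/(9973/10000) − 1)/(1/2) = 54/9973 ≈ 0.5415%

step 1 [0.5y] bond c/2=3/100: DF=(1027219/1000000 − 3/100·(0))/(1+3/100) = 9973/10000 ≈ 0.997300
step 2 [1y] swap r/2=266/19707: DF=(1 − 266/19707·(0.997300))/(1+266/19707) = 4867/5000 ≈ 0.973400
step 3 [1.5y] zero: DF = P = 4789/5000 ≈ 0.957800
step 4 [2y] swap r/2=604/38681: DF=(1 − 604/38681·(0.997300+0.973400+0.957800))/(1+604/38681) = 2349/2500 ≈ 0.939600
step 5 [2.5y] zero: DF = P = 4593/5000 ≈ 0.918600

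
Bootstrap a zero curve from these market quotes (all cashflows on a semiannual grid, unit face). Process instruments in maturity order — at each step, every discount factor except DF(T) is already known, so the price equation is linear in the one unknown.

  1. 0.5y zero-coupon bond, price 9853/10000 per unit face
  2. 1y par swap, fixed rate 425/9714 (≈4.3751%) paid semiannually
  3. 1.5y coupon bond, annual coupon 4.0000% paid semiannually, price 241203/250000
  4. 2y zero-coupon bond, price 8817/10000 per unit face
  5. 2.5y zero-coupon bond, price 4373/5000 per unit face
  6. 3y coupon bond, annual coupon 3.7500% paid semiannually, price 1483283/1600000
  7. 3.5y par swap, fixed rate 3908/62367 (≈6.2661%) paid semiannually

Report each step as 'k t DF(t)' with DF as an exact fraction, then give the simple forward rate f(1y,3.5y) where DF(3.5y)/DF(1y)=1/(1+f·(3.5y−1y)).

step 1 [0.5y] zero: DF = P = 9853/10000 ≈ 0.985300
step 2 [1y] swap r/2=425/19428: DF=(1 − 425/19428·(0.985300))/(1+425/19428) = 383/400 ≈ 0.957500
step 3 [1.5y] bond c/2=1/50: DF=(241203/250000 − 1/50·(0.985300+0.957500))/(1+1/50) = 4539/5000 ≈ 0.907800
step 4 [2y] zero: DF = P = 8817/10000 ≈ 0.881700
step 5 [2.5y] zero: DF = P = 4373/5000 ≈ 0.874600
step 6 [3y] bond c/2=3/160: DF=(1483283/1600000 − 3/160·(0.985300+0.957500+0.907800+0.881700+0.874600))/(1+3/160) = 2063/2500 ≈ 0.825200
step 7 [3.5y] swap r/2=1954/62367: DF=(1 − 1954/62367·(0.985300+0.957500+0.907800+0.881700+0.874600+0.825200))/(1+1954/62367) = 4023/5000 ≈ 0.804600

1 1/2 9853/10000
2 1 383/400
3 3/2 4539/5000
4 2 8817/10000
5 5/2 4373/5000
6 3 2063/2500
7 7/2 4023/5000
f(1y,3.5y) = ((383/400)/(4023/5000) − 1)/(5/2) = 1529/20115 ≈ 7.6013%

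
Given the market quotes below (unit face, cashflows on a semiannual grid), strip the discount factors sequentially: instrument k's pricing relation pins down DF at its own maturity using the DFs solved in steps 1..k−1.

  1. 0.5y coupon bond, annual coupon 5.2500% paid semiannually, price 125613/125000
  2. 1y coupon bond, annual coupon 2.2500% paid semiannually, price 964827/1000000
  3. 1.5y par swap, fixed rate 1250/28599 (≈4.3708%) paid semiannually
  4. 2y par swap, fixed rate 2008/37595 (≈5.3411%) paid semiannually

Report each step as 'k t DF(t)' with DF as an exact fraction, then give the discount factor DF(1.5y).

1 1/2 612/625
2 1 1179/1250
3 3/2 15/16
4 2 2249/2500
DF(1.5y) = 15/16 ≈ 0.937500

step 1 [0.5y] bond c/2=21/800: DF=(125613/125000 − 21/800·(0))/(1+21/800) = 612/625 ≈ 0.979200
step 2 [1y] bond c/2=9/800: DF=(964827/1000000 − 9/800·(0.979200))/(1+9/800) = 1179/1250 ≈ 0.943200
step 3 [1.5y] swap r/2=625/28599: DF=(1 − 625/28599·(0.979200+0.943200))/(1+625/28599) = 15/16 ≈ 0.937500
step 4 [2y] swap r/2=1004/37595: DF=(1 − 1004/37595·(0.979200+0.943200+0.937500))/(1+1004/37595) = 2249/2500 ≈ 0.899600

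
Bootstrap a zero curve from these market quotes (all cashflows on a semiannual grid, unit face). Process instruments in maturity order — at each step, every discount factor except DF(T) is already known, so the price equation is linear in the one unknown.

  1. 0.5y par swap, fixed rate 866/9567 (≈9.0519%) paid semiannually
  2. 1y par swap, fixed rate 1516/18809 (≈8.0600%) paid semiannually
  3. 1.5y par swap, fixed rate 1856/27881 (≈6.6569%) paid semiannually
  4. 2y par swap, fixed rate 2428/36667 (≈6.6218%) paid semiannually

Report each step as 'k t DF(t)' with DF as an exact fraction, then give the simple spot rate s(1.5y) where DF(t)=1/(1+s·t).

step 1 [0.5y] swap r/2=433/9567: DF=(1 − 433/9567·(0))/(1+433/9567) = 9567/10000 ≈ 0.956700
step 2 [1y] swap r/2=758/18809: DF=(1 − 758/18809·(0.956700))/(1+758/18809) = 4621/5000 ≈ 0.924200
step 3 [1.5y] swap r/2=928/27881: DF=(1 − 928/27881·(0.956700+0.924200))/(1+928/27881) = 567/625 ≈ 0.907200
step 4 [2y] swap r/2=1214/36667: DF=(1 − 1214/36667·(0.956700+0.924200+0.907200))/(1+1214/36667) = 4393/5000 ≈ 0.878600

1 1/2 9567/10000
2 1 4621/5000
3 3/2 567/625
4 2 4393/5000
s(1.5y) = (1/(567/625) − 1)/(3/2) = 116/1701 ≈ 6.8195%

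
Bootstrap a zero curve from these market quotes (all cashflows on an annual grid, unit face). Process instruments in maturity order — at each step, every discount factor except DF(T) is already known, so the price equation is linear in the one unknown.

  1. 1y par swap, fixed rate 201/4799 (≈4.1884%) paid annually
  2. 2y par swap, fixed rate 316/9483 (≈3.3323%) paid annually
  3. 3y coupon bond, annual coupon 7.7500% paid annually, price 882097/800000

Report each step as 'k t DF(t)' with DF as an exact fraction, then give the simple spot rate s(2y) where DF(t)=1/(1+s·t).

1 1 4799/5000
2 2 1171/1250
3 3 8869/10000
s(2y) = (1/(1171/1250) − 1)/(2) = 79/2342 ≈ 3.3732%

step 1 [1y] swap r/1=201/4799: DF=(1 − 201/4799·(0))/(1+201/4799) = 4799/5000 ≈ 0.959800
step 2 [2y] swap r/1=316/9483: DF=(1 − 316/9483·(0.959800))/(1+316/9483) = 1171/1250 ≈ 0.936800
step 3 [3y] bond c/1=31/400: DF=(882097/800000 − 31/400·(0.959800+0.936800))/(1+31/400) = 8869/10000 ≈ 0.886900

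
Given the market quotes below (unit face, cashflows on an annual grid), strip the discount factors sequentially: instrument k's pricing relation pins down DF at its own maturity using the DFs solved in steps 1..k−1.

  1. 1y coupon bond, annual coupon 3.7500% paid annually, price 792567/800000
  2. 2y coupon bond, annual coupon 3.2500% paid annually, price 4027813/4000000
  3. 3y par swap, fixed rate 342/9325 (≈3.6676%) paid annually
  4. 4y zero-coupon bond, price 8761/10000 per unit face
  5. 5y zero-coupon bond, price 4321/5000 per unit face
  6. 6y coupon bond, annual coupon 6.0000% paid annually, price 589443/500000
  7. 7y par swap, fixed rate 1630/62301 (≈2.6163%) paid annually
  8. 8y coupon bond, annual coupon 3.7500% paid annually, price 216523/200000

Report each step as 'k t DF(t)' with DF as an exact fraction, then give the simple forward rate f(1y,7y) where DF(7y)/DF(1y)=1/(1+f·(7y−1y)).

step 1 [1y] bond c/1=3/80: DF=(792567/800000 − 3/80·(0))/(1+3/80) = 9549/10000 ≈ 0.954900
step 2 [2y] bond c/1=13/400: DF=(4027813/4000000 − 13/400·(0.954900))/(1+13/400) = 2363/2500 ≈ 0.945200
step 3 [3y] swap r/1=342/9325: DF=(1 − 342/9325·(0.954900+0.945200))/(1+342/9325) = 4487/5000 ≈ 0.897400
step 4 [4y] zero: DF = P = 8761/10000 ≈ 0.876100
step 5 [5y] zero: DF = P = 4321/5000 ≈ 0.864200
step 6 [6y] bond c/1=3/50: DF=(589443/500000 − 3/50·(0.954900+0.945200+0.897400+0.876100+0.864200))/(1+3/50) = 8553/10000 ≈ 0.855300
step 7 [7y] swap r/1=1630/62301: DF=(1 − 1630/62301·(0.954900+0.945200+0.897400+0.876100+0.864200+0.855300))/(1+1630/62301) = 837/1000 ≈ 0.837000
step 8 [8y] bond c/1=3/80: DF=(216523/200000 − 3/80·(0.954900+0.945200+0.897400+0.876100+0.864200+0.855300+0.837000))/(1+3/80) = 8183/10000 ≈ 0.818300

1 1 9549/10000
2 2 2363/2500
3 3 4487/5000
4 4 8761/10000
5 5 4321/5000
6 6 8553/10000
7 7 837/1000
8 8 8183/10000
f(1y,7y) = ((9549/10000)/(837/1000) − 1)/(6) = 131/5580 ≈ 2.3477%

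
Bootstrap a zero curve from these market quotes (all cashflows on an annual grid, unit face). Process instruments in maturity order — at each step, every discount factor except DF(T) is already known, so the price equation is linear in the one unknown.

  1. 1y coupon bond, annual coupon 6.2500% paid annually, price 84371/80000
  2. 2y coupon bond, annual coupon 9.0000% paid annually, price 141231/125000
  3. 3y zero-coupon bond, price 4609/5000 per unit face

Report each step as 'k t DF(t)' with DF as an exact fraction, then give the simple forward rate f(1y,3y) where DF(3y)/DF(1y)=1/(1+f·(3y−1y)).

1 1 4963/5000
2 2 4773/5000
3 3 4609/5000
f(1y,3y) = ((4963/5000)/(4609/5000) − 1)/(2) = 177/4609 ≈ 3.8403%

step 1 [1y] bond c/1=1/16: DF=(84371/80000 − 1/16·(0))/(1+1/16) = 4963/5000 ≈ 0.992600
step 2 [2y] bond c/1=9/100: DF=(141231/125000 − 9/100·(0.992600))/(1+9/100) = 4773/5000 ≈ 0.954600
step 3 [3y] zero: DF = P = 4609/5000 ≈ 0.921800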